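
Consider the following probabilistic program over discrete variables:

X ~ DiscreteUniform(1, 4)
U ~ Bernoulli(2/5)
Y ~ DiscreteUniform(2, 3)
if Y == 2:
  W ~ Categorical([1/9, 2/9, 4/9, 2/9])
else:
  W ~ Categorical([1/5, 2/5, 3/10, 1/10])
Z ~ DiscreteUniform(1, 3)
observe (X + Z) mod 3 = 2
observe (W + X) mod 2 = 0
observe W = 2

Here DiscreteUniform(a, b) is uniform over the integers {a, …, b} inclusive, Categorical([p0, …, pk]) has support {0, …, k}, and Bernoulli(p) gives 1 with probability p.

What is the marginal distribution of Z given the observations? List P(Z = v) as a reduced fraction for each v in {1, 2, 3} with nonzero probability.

Enumerate traces; 8 have nonzero weight after conditioning:
  (X=2, U=0, Y=2, W=2, Z=3) weight 1/90
  (X=2, U=0, Y=3, W=2, Z=3) weight 3/400
  (X=2, U=1, Y=2, W=2, Z=3) weight 1/135
  (X=2, U=1, Y=3, W=2, Z=3) weight 1/200
  (X=4, U=0, Y=2, W=2, Z=1) weight 1/90
  (X=4, U=0, Y=3, W=2, Z=1) weight 3/400
  (X=4, U=1, Y=2, W=2, Z=1) weight 1/135
  (X=4, U=1, Y=3, W=2, Z=1) weight 1/200
Group by Z:
  weight(Z=1) = 67/2160
  weight(Z=3) = 67/2160
Total weight = 67/2160 + 67/2160 = 67/1080
P(Z=1 | obs) = 67/2160 / 67/1080 = 1/2
P(Z=3 | obs) = 67/2160 / 67/1080 = 1/2

P(Z=1) = 1/2, P(Z=3) = 1/2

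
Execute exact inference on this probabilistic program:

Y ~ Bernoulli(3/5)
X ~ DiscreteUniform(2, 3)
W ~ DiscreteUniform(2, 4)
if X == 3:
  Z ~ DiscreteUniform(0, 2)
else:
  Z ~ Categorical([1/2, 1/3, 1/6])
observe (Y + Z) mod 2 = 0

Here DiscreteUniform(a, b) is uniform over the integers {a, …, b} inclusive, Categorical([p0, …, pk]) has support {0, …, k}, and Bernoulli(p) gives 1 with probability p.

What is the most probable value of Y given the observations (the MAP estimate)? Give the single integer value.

argmax_v P(Y = v | obs) = 0

Enumerate traces; 18 have nonzero weight after conditioning:
  (Y=0, X=2, W=2, Z=0) weight 1/30
  (Y=0, X=2, W=2, Z=2) weight 1/90
  (Y=0, X=2, W=3, Z=0) weight 1/30
  (Y=0, X=2, W=3, Z=2) weight 1/90
  (Y=0, X=2, W=4, Z=0) weight 1/30
  (Y=0, X=2, W=4, Z=2) weight 1/90
  (Y=0, X=3, W=2, Z=0) weight 1/45
  (Y=0, X=3, W=2, Z=2) weight 1/45
  (Y=1, X=2, W=2, Z=1) weight 1/30
  … 9 more
Group by Y:
  weight(Y=0) = 4/15
  weight(Y=1) = 1/5
Total weight = 4/15 + 1/5 = 7/15
P(Y=0 | obs) = 4/15 / 7/15 = 4/7
P(Y=1 | obs) = 1/5 / 7/15 = 3/7
argmax = 0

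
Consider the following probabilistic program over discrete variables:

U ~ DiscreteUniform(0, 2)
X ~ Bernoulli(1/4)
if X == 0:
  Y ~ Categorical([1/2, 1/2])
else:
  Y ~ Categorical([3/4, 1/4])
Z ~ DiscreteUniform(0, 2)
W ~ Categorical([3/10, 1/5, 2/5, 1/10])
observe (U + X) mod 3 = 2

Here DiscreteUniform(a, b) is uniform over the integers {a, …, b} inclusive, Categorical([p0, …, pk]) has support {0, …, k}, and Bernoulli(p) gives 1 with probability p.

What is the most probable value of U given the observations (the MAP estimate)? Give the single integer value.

argmax_v P(U = v | obs) = 2

Enumerate traces; 48 have nonzero weight after conditioning:
  (U=1, X=1, Y=0, Z=0, W=0) weight 1/160
  (U=1, X=1, Y=0, Z=0, W=1) weight 1/240
  (U=1, X=1, Y=0, Z=0, W=2) weight 1/120
  (U=1, X=1, Y=0, Z=0, W=3) weight 1/480
  (U=1, X=1, Y=0, Z=1, W=0) weight 1/160
  (U=1, X=1, Y=0, Z=1, W=1) weight 1/240
  (U=1, X=1, Y=0, Z=1, W=2) weight 1/120
  (U=1, X=1, Y=0, Z=1, W=3) weight 1/480
  (U=2, X=0, Y=0, Z=0, W=0) weight 1/80
  … 39 more
Group by U:
  weight(U=1) = 1/12
  weight(U=2) = 1/4
Total weight = 1/12 + 1/4 = 1/3
P(U=1 | obs) = 1/12 / 1/3 = 1/4
P(U=2 | obs) = 1/4 / 1/3 = 3/4
argmax = 2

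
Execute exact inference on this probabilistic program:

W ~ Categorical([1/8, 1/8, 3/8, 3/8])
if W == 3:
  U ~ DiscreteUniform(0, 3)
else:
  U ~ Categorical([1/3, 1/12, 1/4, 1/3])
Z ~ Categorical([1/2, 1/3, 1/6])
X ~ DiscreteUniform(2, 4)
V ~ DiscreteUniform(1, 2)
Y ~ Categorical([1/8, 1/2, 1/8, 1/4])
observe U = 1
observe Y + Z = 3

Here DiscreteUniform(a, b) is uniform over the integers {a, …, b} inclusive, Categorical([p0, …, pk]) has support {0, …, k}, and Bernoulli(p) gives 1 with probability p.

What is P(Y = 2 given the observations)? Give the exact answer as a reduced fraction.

P(Y = 2 | obs) = 1/6

Enumerate traces; 72 have nonzero weight after conditioning:
  (W=0, U=1, Z=0, X=2, V=1, Y=3) weight 1/4608
  (W=0, U=1, Z=0, X=2, V=2, Y=3) weight 1/4608
  (W=0, U=1, Z=0, X=3, V=1, Y=3) weight 1/4608
  (W=0, U=1, Z=0, X=3, V=2, Y=3) weight 1/4608
  (W=0, U=1, Z=0, X=4, V=1, Y=3) weight 1/4608
  (W=0, U=1, Z=0, X=4, V=2, Y=3) weight 1/4608
  (W=0, U=1, Z=1, X=2, V=1, Y=2) weight 1/13824
  (W=0, U=1, Z=1, X=2, V=2, Y=2) weight 1/13824
  (W=0, U=1, Z=2, X=2, V=1, Y=1) weight 1/6912
  … 63 more
Group by Y:
  weight(Y=1) = 7/576
  weight(Y=2) = 7/1152
  weight(Y=3) = 7/384
Total weight = 7/576 + 7/1152 + 7/384 = 7/192
P(Y=1 | obs) = 7/576 / 7/192 = 1/3
P(Y=2 | obs) = 7/1152 / 7/192 = 1/6
P(Y=3 | obs) = 7/384 / 7/192 = 1/2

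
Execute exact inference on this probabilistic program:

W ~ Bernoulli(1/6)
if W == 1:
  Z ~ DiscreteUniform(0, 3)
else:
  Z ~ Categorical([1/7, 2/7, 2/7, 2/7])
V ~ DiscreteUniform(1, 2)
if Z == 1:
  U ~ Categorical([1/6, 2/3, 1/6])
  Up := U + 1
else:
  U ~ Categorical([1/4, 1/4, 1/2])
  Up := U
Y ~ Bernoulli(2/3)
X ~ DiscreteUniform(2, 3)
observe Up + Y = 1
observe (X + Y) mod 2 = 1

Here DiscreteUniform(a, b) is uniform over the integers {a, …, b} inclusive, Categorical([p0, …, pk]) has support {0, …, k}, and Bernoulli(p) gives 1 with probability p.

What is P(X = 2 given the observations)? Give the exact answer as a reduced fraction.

Enumerate traces; 28 have nonzero weight after conditioning:
  (W=0, Z=0, V=1, U=0, Y=1, X=2) weight 5/1008
  (W=0, Z=0, V=1, U=1, Y=0, X=3) weight 5/2016
  (W=0, Z=0, V=2, U=0, Y=1, X=2) weight 5/1008
  (W=0, Z=0, V=2, U=1, Y=0, X=3) weight 5/2016
  (W=0, Z=1, V=1, U=0, Y=0, X=3) weight 5/1512
  (W=0, Z=1, V=2, U=0, Y=0, X=3) weight 5/1512
  (W=0, Z=2, V=1, U=0, Y=1, X=2) weight 5/504
  (W=0, Z=2, V=1, U=1, Y=0, X=3) weight 5/1008
  … 20 more
Group by X:
  weight(X=2) = 121/2016
  weight(X=3) = 457/12096
Total weight = 121/2016 + 457/12096 = 169/1728
P(X=2 | obs) = 121/2016 / 169/1728 = 726/1183
P(X=3 | obs) = 457/12096 / 169/1728 = 457/1183

P(X = 2 | obs) = 726/1183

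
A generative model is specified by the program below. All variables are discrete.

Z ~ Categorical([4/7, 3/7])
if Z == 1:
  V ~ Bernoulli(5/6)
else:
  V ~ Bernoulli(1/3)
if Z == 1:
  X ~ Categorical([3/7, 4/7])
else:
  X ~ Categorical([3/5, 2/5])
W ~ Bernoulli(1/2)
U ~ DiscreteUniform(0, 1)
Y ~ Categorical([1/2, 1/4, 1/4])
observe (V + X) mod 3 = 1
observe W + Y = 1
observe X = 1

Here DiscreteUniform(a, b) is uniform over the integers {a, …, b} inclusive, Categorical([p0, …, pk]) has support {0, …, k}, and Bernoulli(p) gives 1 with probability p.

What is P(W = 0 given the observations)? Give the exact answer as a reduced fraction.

P(W = 0 | obs) = 1/3

Enumerate traces; 8 have nonzero weight after conditioning:
  (Z=0, V=0, X=1, W=0, U=0, Y=1) weight 1/105
  (Z=0, V=0, X=1, W=0, U=1, Y=1) weight 1/105
  (Z=0, V=0, X=1, W=1, U=0, Y=0) weight 2/105
  (Z=0, V=0, X=1, W=1, U=1, Y=0) weight 2/105
  (Z=1, V=0, X=1, W=0, U=0, Y=1) weight 1/392
  (Z=1, V=0, X=1, W=0, U=1, Y=1) weight 1/392
  (Z=1, V=0, X=1, W=1, U=0, Y=0) weight 1/196
  (Z=1, V=0, X=1, W=1, U=1, Y=0) weight 1/196
Group by W:
  weight(W=0) = 71/2940
  weight(W=1) = 71/1470
Total weight = 71/2940 + 71/1470 = 71/980
P(W=0 | obs) = 71/2940 / 71/980 = 1/3
P(W=1 | obs) = 71/1470 / 71/980 = 2/3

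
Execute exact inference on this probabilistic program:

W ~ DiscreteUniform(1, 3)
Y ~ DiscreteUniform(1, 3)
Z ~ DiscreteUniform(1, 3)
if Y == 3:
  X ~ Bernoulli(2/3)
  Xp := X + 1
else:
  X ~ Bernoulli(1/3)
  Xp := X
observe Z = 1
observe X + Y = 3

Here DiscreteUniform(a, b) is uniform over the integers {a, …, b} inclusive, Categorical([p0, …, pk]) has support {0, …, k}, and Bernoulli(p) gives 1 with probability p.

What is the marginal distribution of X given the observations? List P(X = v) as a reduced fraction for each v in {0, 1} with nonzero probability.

Enumerate traces; 6 have nonzero weight after conditioning:
  (W=1, Y=2, Z=1, X=1) weight 1/81
  (W=1, Y=3, Z=1, X=0) weight 1/81
  (W=2, Y=2, Z=1, X=1) weight 1/81
  (W=2, Y=3, Z=1, X=0) weight 1/81
  (W=3, Y=2, Z=1, X=1) weight 1/81
  (W=3, Y=3, Z=1, X=0) weight 1/81
Group by X:
  weight(X=0) = 1/27
  weight(X=1) = 1/27
Total weight = 1/27 + 1/27 = 2/27
P(X=0 | obs) = 1/27 / 2/27 = 1/2
P(X=1 | obs) = 1/27 / 2/27 = 1/2

P(X=0) = 1/2, P(X=1) = 1/2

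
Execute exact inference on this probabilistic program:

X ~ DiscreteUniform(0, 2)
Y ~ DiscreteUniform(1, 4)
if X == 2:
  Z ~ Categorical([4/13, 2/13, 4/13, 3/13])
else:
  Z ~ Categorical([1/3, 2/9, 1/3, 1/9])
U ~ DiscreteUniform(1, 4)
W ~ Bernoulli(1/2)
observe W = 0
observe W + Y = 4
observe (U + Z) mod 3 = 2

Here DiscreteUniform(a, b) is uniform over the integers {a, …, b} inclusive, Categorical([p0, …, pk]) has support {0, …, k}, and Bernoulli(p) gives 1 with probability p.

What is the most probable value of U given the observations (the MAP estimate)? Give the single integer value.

argmax_v P(U = v | obs) = 2

Enumerate traces; 15 have nonzero weight after conditioning:
  (X=0, Y=4, Z=0, U=2, W=0) weight 1/288
  (X=0, Y=4, Z=1, U=1, W=0) weight 1/432
  (X=0, Y=4, Z=1, U=4, W=0) weight 1/432
  (X=0, Y=4, Z=2, U=3, W=0) weight 1/288
  (X=0, Y=4, Z=3, U=2, W=0) weight 1/864
  (X=1, Y=4, Z=0, U=2, W=0) weight 1/288
  (X=1, Y=4, Z=1, U=1, W=0) weight 1/432
  (X=1, Y=4, Z=1, U=4, W=0) weight 1/432
  … 7 more
Group by U:
  weight(U=1) = 35/5616
  weight(U=2) = 167/11232
  weight(U=3) = 19/1872
  weight(U=4) = 35/5616
Total weight = 35/5616 + 167/11232 + 19/1872 + 35/5616 = 421/11232
P(U=1 | obs) = 35/5616 / 421/11232 = 70/421
P(U=2 | obs) = 167/11232 / 421/11232 = 167/421
P(U=3 | obs) = 19/1872 / 421/11232 = 114/421
P(U=4 | obs) = 35/5616 / 421/11232 = 70/421
argmax = 2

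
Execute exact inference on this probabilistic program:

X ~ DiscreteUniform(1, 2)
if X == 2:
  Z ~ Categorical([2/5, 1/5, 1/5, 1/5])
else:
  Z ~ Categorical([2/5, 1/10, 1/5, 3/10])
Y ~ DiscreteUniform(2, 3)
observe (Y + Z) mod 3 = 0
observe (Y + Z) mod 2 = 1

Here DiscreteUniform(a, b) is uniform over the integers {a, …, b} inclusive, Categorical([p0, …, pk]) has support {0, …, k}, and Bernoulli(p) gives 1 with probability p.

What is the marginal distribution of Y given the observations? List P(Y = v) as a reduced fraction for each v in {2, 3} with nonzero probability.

Enumerate traces; 4 have nonzero weight after conditioning:
  (X=1, Z=0, Y=3) weight 1/10
  (X=1, Z=1, Y=2) weight 1/40
  (X=2, Z=0, Y=3) weight 1/10
  (X=2, Z=1, Y=2) weight 1/20
Group by Y:
  weight(Y=2) = 3/40
  weight(Y=3) = 1/5
Total weight = 3/40 + 1/5 = 11/40
P(Y=2 | obs) = 3/40 / 11/40 = 3/11
P(Y=3 | obs) = 1/5 / 11/40 = 8/11

P(Y=2) = 3/11, P(Y=3) = 8/11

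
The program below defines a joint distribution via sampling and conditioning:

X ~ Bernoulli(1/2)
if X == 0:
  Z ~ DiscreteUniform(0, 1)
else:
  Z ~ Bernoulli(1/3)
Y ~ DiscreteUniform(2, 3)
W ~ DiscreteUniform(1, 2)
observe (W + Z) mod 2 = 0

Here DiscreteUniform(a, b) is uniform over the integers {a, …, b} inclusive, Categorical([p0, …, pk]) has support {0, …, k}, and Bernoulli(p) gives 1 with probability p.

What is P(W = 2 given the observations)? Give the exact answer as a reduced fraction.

P(W = 2 | obs) = 7/12

Enumerate traces; 8 have nonzero weight after conditioning:
  (X=0, Z=0, Y=2, W=2) weight 1/16
  (X=0, Z=0, Y=3, W=2) weight 1/16
  (X=0, Z=1, Y=2, W=1) weight 1/16
  (X=0, Z=1, Y=3, W=1) weight 1/16
  (X=1, Z=0, Y=2, W=2) weight 1/12
  (X=1, Z=0, Y=3, W=2) weight 1/12
  (X=1, Z=1, Y=2, W=1) weight 1/24
  (X=1, Z=1, Y=3, W=1) weight 1/24
Group by W:
  weight(W=1) = 5/24
  weight(W=2) = 7/24
Total weight = 5/24 + 7/24 = 1/2
P(W=1 | obs) = 5/24 / 1/2 = 5/12
P(W=2 | obs) = 7/24 / 1/2 = 7/12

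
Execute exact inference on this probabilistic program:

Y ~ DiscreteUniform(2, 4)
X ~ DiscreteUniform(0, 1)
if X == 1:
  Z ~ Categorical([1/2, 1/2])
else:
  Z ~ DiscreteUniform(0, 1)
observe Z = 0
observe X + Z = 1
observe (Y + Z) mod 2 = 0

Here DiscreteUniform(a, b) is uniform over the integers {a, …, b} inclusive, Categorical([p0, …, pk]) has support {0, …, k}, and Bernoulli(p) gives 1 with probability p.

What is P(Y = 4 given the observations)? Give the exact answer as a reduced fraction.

Enumerate traces; 2 have nonzero weight after conditioning:
  (Y=2, X=1, Z=0) weight 1/12
  (Y=4, X=1, Z=0) weight 1/12
Group by Y:
  weight(Y=2) = 1/12
  weight(Y=4) = 1/12
Total weight = 1/12 + 1/12 = 1/6
P(Y=2 | obs) = 1/12 / 1/6 = 1/2
P(Y=4 | obs) = 1/12 / 1/6 = 1/2

P(Y = 4 | obs) = 1/2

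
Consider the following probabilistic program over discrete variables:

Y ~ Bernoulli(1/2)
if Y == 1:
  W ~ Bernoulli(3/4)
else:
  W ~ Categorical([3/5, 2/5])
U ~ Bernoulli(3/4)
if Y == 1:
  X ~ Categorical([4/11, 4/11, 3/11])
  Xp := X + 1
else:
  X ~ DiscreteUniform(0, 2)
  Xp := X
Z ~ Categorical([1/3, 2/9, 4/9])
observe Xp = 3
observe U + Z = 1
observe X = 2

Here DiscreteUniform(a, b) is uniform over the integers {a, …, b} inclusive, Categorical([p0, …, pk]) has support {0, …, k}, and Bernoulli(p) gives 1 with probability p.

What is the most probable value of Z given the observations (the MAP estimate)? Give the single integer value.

Enumerate traces; 4 have nonzero weight after conditioning:
  (Y=1, W=0, U=0, X=2, Z=1) weight 1/528
  (Y=1, W=0, U=1, X=2, Z=0) weight 3/352
  (Y=1, W=1, U=0, X=2, Z=1) weight 1/176
  (Y=1, W=1, U=1, X=2, Z=0) weight 9/352
Group by Z:
  weight(Z=0) = 3/88
  weight(Z=1) = 1/132
Total weight = 3/88 + 1/132 = 1/24
P(Z=0 | obs) = 3/88 / 1/24 = 9/11
P(Z=1 | obs) = 1/132 / 1/24 = 2/11
argmax = 0

argmax_v P(Z = v | obs) = 0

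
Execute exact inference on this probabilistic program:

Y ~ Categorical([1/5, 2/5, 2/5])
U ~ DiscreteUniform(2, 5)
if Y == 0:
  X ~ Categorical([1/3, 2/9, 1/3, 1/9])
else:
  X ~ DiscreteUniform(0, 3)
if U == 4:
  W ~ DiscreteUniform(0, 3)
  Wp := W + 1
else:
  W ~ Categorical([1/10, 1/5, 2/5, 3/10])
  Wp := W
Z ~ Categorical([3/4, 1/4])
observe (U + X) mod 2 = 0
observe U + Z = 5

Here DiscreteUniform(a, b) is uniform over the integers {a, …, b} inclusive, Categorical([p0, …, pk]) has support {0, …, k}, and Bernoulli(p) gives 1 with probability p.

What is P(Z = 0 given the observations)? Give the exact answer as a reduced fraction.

P(Z = 0 | obs) = 21/29

Enumerate traces; 48 have nonzero weight after conditioning:
  (Y=0, U=4, X=0, W=0, Z=1) weight 1/960
  (Y=0, U=4, X=0, W=1, Z=1) weight 1/960
  (Y=0, U=4, X=0, W=2, Z=1) weight 1/960
  (Y=0, U=4, X=0, W=3, Z=1) weight 1/960
  (Y=0, U=4, X=2, W=0, Z=1) weight 1/960
  (Y=0, U=4, X=2, W=1, Z=1) weight 1/960
  (Y=0, U=4, X=2, W=2, Z=1) weight 1/960
  (Y=0, U=4, X=2, W=3, Z=1) weight 1/960
  (Y=0, U=5, X=1, W=0, Z=0) weight 1/1200
  … 39 more
Group by Z:
  weight(Z=0) = 7/80
  weight(Z=1) = 1/30
Total weight = 7/80 + 1/30 = 29/240
P(Z=0 | obs) = 7/80 / 29/240 = 21/29
P(Z=1 | obs) = 1/30 / 29/240 = 8/29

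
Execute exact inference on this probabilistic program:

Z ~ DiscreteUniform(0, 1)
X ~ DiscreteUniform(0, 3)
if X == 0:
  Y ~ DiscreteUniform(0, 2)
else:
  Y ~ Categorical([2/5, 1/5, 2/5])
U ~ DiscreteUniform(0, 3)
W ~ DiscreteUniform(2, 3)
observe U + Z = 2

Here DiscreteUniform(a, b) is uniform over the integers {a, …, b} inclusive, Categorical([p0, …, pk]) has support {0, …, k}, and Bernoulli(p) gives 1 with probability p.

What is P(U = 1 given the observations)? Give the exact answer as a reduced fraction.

P(U = 1 | obs) = 1/2

Enumerate traces; 48 have nonzero weight after conditioning:
  (Z=0, X=0, Y=0, U=2, W=2) weight 1/192
  (Z=0, X=0, Y=0, U=2, W=3) weight 1/192
  (Z=0, X=0, Y=1, U=2, W=2) weight 1/192
  (Z=0, X=0, Y=1, U=2, W=3) weight 1/192
  (Z=0, X=0, Y=2, U=2, W=2) weight 1/192
  (Z=0, X=0, Y=2, U=2, W=3) weight 1/192
  (Z=0, X=1, Y=0, U=2, W=2) weight 1/160
  (Z=0, X=1, Y=0, U=2, W=3) weight 1/160
  (Z=1, X=0, Y=0, U=1, W=2) weight 1/192
  … 39 more
Group by U:
  weight(U=1) = 1/8
  weight(U=2) = 1/8
Total weight = 1/8 + 1/8 = 1/4
P(U=1 | obs) = 1/8 / 1/4 = 1/2
P(U=2 | obs) = 1/8 / 1/4 = 1/2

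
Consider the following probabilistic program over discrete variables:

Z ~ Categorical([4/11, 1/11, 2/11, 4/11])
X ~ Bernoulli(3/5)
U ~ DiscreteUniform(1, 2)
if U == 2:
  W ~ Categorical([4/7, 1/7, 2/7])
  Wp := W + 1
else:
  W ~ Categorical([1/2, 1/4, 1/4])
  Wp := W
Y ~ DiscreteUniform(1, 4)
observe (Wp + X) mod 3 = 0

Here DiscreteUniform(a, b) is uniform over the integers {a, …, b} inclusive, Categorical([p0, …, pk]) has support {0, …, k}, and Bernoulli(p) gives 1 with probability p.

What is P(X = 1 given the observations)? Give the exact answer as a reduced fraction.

Enumerate traces; 64 have nonzero weight after conditioning:
  (Z=0, X=0, U=1, W=0, Y=1) weight 1/110
  (Z=0, X=0, U=1, W=0, Y=2) weight 1/110
  (Z=0, X=0, U=1, W=0, Y=3) weight 1/110
  (Z=0, X=0, U=1, W=0, Y=4) weight 1/110
  (Z=0, X=0, U=2, W=2, Y=1) weight 2/385
  (Z=0, X=0, U=2, W=2, Y=2) weight 2/385
  (Z=0, X=0, U=2, W=2, Y=3) weight 2/385
  (Z=0, X=0, U=2, W=2, Y=4) weight 2/385
  (Z=0, X=1, U=1, W=2, Y=1) weight 3/440
  … 55 more
Group by X:
  weight(X=0) = 11/70
  weight(X=1) = 33/280
Total weight = 11/70 + 33/280 = 11/40
P(X=0 | obs) = 11/70 / 11/40 = 4/7
P(X=1 | obs) = 33/280 / 11/40 = 3/7

P(X = 1 | obs) = 3/7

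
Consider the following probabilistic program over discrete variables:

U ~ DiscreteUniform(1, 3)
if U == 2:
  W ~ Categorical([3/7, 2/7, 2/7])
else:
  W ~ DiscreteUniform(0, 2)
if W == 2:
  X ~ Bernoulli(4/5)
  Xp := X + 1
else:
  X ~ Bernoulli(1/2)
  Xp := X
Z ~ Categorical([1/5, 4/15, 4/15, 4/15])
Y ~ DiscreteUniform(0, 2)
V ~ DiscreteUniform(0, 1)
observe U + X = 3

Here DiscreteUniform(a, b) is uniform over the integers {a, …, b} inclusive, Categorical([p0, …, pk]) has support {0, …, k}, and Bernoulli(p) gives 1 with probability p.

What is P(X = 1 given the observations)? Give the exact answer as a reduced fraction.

Enumerate traces; 144 have nonzero weight after conditioning:
  (U=2, W=0, X=1, Z=0, Y=0, V=0) weight 1/420
  (U=2, W=0, X=1, Z=0, Y=0, V=1) weight 1/420
  (U=2, W=0, X=1, Z=0, Y=1, V=0) weight 1/420
  (U=2, W=0, X=1, Z=0, Y=1, V=1) weight 1/420
  (U=2, W=0, X=1, Z=0, Y=2, V=0) weight 1/420
  (U=2, W=0, X=1, Z=0, Y=2, V=1) weight 1/420
  (U=2, W=0, X=1, Z=1, Y=0, V=0) weight 1/315
  (U=2, W=0, X=1, Z=1, Y=0, V=1) weight 1/315
  (U=3, W=0, X=0, Z=0, Y=0, V=0) weight 1/540
  … 135 more
Group by X:
  weight(X=0) = 2/15
  weight(X=1) = 41/210
Total weight = 2/15 + 41/210 = 23/70
P(X=0 | obs) = 2/15 / 23/70 = 28/69
P(X=1 | obs) = 41/210 / 23/70 = 41/69

P(X = 1 | obs) = 41/69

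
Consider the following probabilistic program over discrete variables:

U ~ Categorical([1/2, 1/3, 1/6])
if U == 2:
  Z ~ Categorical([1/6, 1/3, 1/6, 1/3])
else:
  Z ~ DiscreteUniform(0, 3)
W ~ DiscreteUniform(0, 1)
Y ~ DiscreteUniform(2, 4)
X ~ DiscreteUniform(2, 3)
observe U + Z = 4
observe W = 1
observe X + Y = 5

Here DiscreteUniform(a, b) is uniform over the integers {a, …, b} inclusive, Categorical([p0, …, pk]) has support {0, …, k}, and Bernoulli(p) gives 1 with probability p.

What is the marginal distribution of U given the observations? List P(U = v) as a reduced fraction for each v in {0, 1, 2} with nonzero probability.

P(U=1) = 3/4, P(U=2) = 1/4

Enumerate traces; 4 have nonzero weight after conditioning:
  (U=1, Z=3, W=1, Y=2, X=3) weight 1/144
  (U=1, Z=3, W=1, Y=3, X=2) weight 1/144
  (U=2, Z=2, W=1, Y=2, X=3) weight 1/432
  (U=2, Z=2, W=1, Y=3, X=2) weight 1/432
Group by U:
  weight(U=1) = 1/72
  weight(U=2) = 1/216
Total weight = 1/72 + 1/216 = 1/54
P(U=1 | obs) = 1/72 / 1/54 = 3/4
P(U=2 | obs) = 1/216 / 1/54 = 1/4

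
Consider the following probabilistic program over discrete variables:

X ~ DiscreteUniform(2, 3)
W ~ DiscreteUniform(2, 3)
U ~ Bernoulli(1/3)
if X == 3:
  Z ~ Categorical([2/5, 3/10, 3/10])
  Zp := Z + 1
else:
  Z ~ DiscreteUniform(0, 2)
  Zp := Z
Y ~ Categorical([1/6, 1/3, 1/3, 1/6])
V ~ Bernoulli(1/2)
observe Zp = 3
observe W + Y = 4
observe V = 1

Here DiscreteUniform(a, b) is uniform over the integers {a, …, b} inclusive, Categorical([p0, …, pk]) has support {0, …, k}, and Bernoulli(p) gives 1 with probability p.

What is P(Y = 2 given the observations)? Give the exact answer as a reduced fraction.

P(Y = 2 | obs) = 1/2

Enumerate traces; 4 have nonzero weight after conditioning:
  (X=3, W=2, U=0, Z=2, Y=2, V=1) weight 1/120
  (X=3, W=2, U=1, Z=2, Y=2, V=1) weight 1/240
  (X=3, W=3, U=0, Z=2, Y=1, V=1) weight 1/120
  (X=3, W=3, U=1, Z=2, Y=1, V=1) weight 1/240
Group by Y:
  weight(Y=1) = 1/80
  weight(Y=2) = 1/80
Total weight = 1/80 + 1/80 = 1/40
P(Y=1 | obs) = 1/80 / 1/40 = 1/2
P(Y=2 | obs) = 1/80 / 1/40 = 1/2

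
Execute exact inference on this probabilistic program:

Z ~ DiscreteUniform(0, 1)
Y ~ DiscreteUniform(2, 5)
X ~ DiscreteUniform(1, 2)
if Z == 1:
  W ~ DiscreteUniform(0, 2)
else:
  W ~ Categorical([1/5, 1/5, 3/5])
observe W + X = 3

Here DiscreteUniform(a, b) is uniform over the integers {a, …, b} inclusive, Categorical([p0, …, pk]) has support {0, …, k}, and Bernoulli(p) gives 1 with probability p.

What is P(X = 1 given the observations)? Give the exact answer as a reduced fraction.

P(X = 1 | obs) = 7/11

Enumerate traces; 16 have nonzero weight after conditioning:
  (Z=0, Y=2, X=1, W=2) weight 3/80
  (Z=0, Y=2, X=2, W=1) weight 1/80
  (Z=0, Y=3, X=1, W=2) weight 3/80
  (Z=0, Y=3, X=2, W=1) weight 1/80
  (Z=0, Y=4, X=1, W=2) weight 3/80
  (Z=0, Y=4, X=2, W=1) weight 1/80
  (Z=0, Y=5, X=1, W=2) weight 3/80
  (Z=0, Y=5, X=2, W=1) weight 1/80
  … 8 more
Group by X:
  weight(X=1) = 7/30
  weight(X=2) = 2/15
Total weight = 7/30 + 2/15 = 11/30
P(X=1 | obs) = 7/30 / 11/30 = 7/11
P(X=2 | obs) = 2/15 / 11/30 = 4/11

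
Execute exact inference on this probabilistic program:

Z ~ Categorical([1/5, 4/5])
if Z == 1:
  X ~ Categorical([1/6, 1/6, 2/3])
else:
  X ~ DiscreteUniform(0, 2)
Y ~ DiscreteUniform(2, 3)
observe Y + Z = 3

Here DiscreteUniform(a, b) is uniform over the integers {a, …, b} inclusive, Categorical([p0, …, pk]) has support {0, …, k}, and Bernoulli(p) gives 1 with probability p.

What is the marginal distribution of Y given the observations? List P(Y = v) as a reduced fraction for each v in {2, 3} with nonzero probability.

P(Y=2) = 4/5, P(Y=3) = 1/5

Enumerate traces; 6 have nonzero weight after conditioning:
  (Z=0, X=0, Y=3) weight 1/30
  (Z=0, X=1, Y=3) weight 1/30
  (Z=0, X=2, Y=3) weight 1/30
  (Z=1, X=0, Y=2) weight 1/15
  (Z=1, X=1, Y=2) weight 1/15
  (Z=1, X=2, Y=2) weight 4/15
Group by Y:
  weight(Y=2) = 2/5
  weight(Y=3) = 1/10
Total weight = 2/5 + 1/10 = 1/2
P(Y=2 | obs) = 2/5 / 1/2 = 4/5
P(Y=3 | obs) = 1/10 / 1/2 = 1/5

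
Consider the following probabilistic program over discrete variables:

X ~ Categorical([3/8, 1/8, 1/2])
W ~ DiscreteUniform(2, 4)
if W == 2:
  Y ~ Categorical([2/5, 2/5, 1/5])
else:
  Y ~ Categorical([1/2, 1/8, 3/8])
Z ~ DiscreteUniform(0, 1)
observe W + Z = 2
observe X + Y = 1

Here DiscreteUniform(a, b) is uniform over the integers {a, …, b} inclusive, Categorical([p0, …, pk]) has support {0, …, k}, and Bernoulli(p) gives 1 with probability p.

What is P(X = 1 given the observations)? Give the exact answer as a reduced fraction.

Enumerate traces; 2 have nonzero weight after conditioning:
  (X=0, W=2, Y=1, Z=0) weight 1/40
  (X=1, W=2, Y=0, Z=0) weight 1/120
Group by X:
  weight(X=0) = 1/40
  weight(X=1) = 1/120
Total weight = 1/40 + 1/120 = 1/30
P(X=0 | obs) = 1/40 / 1/30 = 3/4
P(X=1 | obs) = 1/120 / 1/30 = 1/4

P(X = 1 | obs) = 1/4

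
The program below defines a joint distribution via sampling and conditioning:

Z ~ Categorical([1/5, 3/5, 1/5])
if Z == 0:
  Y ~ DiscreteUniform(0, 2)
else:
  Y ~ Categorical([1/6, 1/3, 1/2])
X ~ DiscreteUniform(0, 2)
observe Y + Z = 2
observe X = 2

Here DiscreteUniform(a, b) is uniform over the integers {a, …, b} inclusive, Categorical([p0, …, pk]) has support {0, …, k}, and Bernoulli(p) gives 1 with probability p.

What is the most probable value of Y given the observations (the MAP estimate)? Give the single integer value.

argmax_v P(Y = v | obs) = 1

Enumerate traces; 3 have nonzero weight after conditioning:
  (Z=0, Y=2, X=2) weight 1/45
  (Z=1, Y=1, X=2) weight 1/15
  (Z=2, Y=0, X=2) weight 1/90
Group by Y:
  weight(Y=0) = 1/90
  weight(Y=1) = 1/15
  weight(Y=2) = 1/45
Total weight = 1/90 + 1/15 + 1/45 = 1/10
P(Y=0 | obs) = 1/90 / 1/10 = 1/9
P(Y=1 | obs) = 1/15 / 1/10 = 2/3
P(Y=2 | obs) = 1/45 / 1/10 = 2/9
argmax = 1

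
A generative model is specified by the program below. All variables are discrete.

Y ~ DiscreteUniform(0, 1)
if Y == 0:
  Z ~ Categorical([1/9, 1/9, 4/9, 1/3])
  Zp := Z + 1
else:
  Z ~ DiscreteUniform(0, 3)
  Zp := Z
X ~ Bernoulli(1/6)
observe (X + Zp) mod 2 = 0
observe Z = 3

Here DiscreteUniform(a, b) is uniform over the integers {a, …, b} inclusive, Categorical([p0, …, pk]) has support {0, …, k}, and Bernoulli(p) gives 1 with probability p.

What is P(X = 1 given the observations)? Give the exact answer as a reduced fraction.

Enumerate traces; 2 have nonzero weight after conditioning:
  (Y=0, Z=3, X=0) weight 5/36
  (Y=1, Z=3, X=1) weight 1/48
Group by X:
  weight(X=0) = 5/36
  weight(X=1) = 1/48
Total weight = 5/36 + 1/48 = 23/144
P(X=0 | obs) = 5/36 / 23/144 = 20/23
P(X=1 | obs) = 1/48 / 23/144 = 3/23

P(X = 1 | obs) = 3/23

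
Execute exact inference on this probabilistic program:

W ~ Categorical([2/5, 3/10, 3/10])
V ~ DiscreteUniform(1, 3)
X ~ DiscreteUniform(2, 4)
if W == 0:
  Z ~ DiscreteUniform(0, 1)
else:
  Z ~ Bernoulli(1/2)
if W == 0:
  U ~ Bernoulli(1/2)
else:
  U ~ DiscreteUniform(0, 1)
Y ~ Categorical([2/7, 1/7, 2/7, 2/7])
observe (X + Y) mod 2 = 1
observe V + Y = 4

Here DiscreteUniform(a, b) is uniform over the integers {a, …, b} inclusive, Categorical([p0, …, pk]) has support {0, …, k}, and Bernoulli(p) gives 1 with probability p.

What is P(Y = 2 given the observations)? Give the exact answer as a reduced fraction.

Enumerate traces; 60 have nonzero weight after conditioning:
  (W=0, V=1, X=2, Z=0, U=0, Y=3) weight 1/315
  (W=0, V=1, X=2, Z=0, U=1, Y=3) weight 1/315
  (W=0, V=1, X=2, Z=1, U=0, Y=3) weight 1/315
  (W=0, V=1, X=2, Z=1, U=1, Y=3) weight 1/315
  (W=0, V=1, X=4, Z=0, U=0, Y=3) weight 1/315
  (W=0, V=1, X=4, Z=0, U=1, Y=3) weight 1/315
  (W=0, V=1, X=4, Z=1, U=0, Y=3) weight 1/315
  (W=0, V=1, X=4, Z=1, U=1, Y=3) weight 1/315
  (W=0, V=2, X=3, Z=0, U=0, Y=2) weight 1/315
  (W=0, V=3, X=2, Z=0, U=0, Y=1) weight 1/630
  … 50 more
Group by Y:
  weight(Y=1) = 2/63
  weight(Y=2) = 2/63
  weight(Y=3) = 4/63
Total weight = 2/63 + 2/63 + 4/63 = 8/63
P(Y=1 | obs) = 2/63 / 8/63 = 1/4
P(Y=2 | obs) = 2/63 / 8/63 = 1/4
P(Y=3 | obs) = 4/63 / 8/63 = 1/2

P(Y = 2 | obs) = 1/4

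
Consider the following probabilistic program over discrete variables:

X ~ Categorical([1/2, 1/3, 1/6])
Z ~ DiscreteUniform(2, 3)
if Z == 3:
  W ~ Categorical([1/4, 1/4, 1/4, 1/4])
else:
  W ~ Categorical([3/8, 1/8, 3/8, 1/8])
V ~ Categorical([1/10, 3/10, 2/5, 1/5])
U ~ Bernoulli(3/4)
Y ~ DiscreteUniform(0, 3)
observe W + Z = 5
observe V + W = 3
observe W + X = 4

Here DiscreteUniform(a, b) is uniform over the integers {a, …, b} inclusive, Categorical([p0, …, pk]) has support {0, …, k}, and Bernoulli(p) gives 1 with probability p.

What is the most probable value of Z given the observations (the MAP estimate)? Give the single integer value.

Enumerate traces; 16 have nonzero weight after conditioning:
  (X=1, Z=2, W=3, V=0, U=0, Y=0) weight 1/7680
  (X=1, Z=2, W=3, V=0, U=0, Y=1) weight 1/7680
  (X=1, Z=2, W=3, V=0, U=0, Y=2) weight 1/7680
  (X=1, Z=2, W=3, V=0, U=0, Y=3) weight 1/7680
  (X=1, Z=2, W=3, V=0, U=1, Y=0) weight 1/2560
  (X=1, Z=2, W=3, V=0, U=1, Y=1) weight 1/2560
  (X=1, Z=2, W=3, V=0, U=1, Y=2) weight 1/2560
  (X=1, Z=2, W=3, V=0, U=1, Y=3) weight 1/2560
  (X=2, Z=3, W=2, V=1, U=0, Y=0) weight 1/2560
  … 7 more
Group by Z:
  weight(Z=2) = 1/480
  weight(Z=3) = 1/160
Total weight = 1/480 + 1/160 = 1/120
P(Z=2 | obs) = 1/480 / 1/120 = 1/4
P(Z=3 | obs) = 1/160 / 1/120 = 3/4
argmax = 3

argmax_v P(Z = v | obs) = 3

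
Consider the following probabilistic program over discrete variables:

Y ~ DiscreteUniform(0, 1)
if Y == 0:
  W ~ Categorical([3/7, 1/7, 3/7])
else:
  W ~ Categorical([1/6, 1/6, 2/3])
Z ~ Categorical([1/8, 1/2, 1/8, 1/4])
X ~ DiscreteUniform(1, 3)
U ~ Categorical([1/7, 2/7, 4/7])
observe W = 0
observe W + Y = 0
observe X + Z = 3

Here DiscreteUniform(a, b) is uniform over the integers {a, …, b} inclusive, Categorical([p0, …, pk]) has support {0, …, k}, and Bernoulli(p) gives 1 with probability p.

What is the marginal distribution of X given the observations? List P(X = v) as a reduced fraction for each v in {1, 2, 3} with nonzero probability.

Enumerate traces; 9 have nonzero weight after conditioning:
  (Y=0, W=0, Z=0, X=3, U=0) weight 1/784
  (Y=0, W=0, Z=0, X=3, U=1) weight 1/392
  (Y=0, W=0, Z=0, X=3, U=2) weight 1/196
  (Y=0, W=0, Z=1, X=2, U=0) weight 1/196
  (Y=0, W=0, Z=1, X=2, U=1) weight 1/98
  (Y=0, W=0, Z=1, X=2, U=2) weight 1/49
  (Y=0, W=0, Z=2, X=1, U=0) weight 1/784
  (Y=0, W=0, Z=2, X=1, U=1) weight 1/392
  … 1 more
Group by X:
  weight(X=1) = 1/112
  weight(X=2) = 1/28
  weight(X=3) = 1/112
Total weight = 1/112 + 1/28 + 1/112 = 3/56
P(X=1 | obs) = 1/112 / 3/56 = 1/6
P(X=2 | obs) = 1/28 / 3/56 = 2/3
P(X=3 | obs) = 1/112 / 3/56 = 1/6

P(X=1) = 1/6, P(X=2) = 2/3, P(X=3) = 1/6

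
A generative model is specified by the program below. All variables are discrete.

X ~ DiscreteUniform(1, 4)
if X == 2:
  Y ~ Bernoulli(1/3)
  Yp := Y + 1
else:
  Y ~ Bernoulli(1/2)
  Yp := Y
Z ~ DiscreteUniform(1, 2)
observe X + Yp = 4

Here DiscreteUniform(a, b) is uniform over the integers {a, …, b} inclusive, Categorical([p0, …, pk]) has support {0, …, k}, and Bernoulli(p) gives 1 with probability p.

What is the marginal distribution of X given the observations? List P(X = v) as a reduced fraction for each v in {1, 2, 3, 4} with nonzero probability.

P(X=2) = 1/4, P(X=3) = 3/8, P(X=4) = 3/8

Enumerate traces; 6 have nonzero weight after conditioning:
  (X=2, Y=1, Z=1) weight 1/24
  (X=2, Y=1, Z=2) weight 1/24
  (X=3, Y=1, Z=1) weight 1/16
  (X=3, Y=1, Z=2) weight 1/16
  (X=4, Y=0, Z=1) weight 1/16
  (X=4, Y=0, Z=2) weight 1/16
Group by X:
  weight(X=2) = 1/12
  weight(X=3) = 1/8
  weight(X=4) = 1/8
Total weight = 1/12 + 1/8 + 1/8 = 1/3
P(X=2 | obs) = 1/12 / 1/3 = 1/4
P(X=3 | obs) = 1/8 / 1/3 = 3/8
P(X=4 | obs) = 1/8 / 1/3 = 3/8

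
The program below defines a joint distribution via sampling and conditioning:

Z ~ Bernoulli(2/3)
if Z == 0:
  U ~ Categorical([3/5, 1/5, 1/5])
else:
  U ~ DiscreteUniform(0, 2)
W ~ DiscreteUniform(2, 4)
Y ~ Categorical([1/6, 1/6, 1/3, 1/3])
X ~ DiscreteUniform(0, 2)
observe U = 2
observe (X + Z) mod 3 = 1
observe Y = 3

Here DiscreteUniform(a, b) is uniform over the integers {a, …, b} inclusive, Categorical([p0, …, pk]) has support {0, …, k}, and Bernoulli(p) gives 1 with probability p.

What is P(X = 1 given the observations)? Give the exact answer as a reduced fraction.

Enumerate traces; 6 have nonzero weight after conditioning:
  (Z=0, U=2, W=2, Y=3, X=1) weight 1/405
  (Z=0, U=2, W=3, Y=3, X=1) weight 1/405
  (Z=0, U=2, W=4, Y=3, X=1) weight 1/405
  (Z=1, U=2, W=2, Y=3, X=0) weight 2/243
  (Z=1, U=2, W=3, Y=3, X=0) weight 2/243
  (Z=1, U=2, W=4, Y=3, X=0) weight 2/243
Group by X:
  weight(X=0) = 2/81
  weight(X=1) = 1/135
Total weight = 2/81 + 1/135 = 13/405
P(X=0 | obs) = 2/81 / 13/405 = 10/13
P(X=1 | obs) = 1/135 / 13/405 = 3/13

P(X = 1 | obs) = 3/13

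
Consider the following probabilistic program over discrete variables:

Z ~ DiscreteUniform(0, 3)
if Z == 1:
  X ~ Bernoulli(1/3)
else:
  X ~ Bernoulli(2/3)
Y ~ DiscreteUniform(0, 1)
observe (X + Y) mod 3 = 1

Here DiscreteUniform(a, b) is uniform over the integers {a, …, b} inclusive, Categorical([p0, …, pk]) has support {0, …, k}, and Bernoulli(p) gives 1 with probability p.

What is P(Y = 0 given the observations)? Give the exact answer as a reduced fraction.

P(Y = 0 | obs) = 7/12

Enumerate traces; 8 have nonzero weight after conditioning:
  (Z=0, X=0, Y=1) weight 1/24
  (Z=0, X=1, Y=0) weight 1/12
  (Z=1, X=0, Y=1) weight 1/12
  (Z=1, X=1, Y=0) weight 1/24
  (Z=2, X=0, Y=1) weight 1/24
  (Z=2, X=1, Y=0) weight 1/12
  (Z=3, X=0, Y=1) weight 1/24
  (Z=3, X=1, Y=0) weight 1/12
Group by Y:
  weight(Y=0) = 7/24
  weight(Y=1) = 5/24
Total weight = 7/24 + 5/24 = 1/2
P(Y=0 | obs) = 7/24 / 1/2 = 7/12
P(Y=1 | obs) = 5/24 / 1/2 = 5/12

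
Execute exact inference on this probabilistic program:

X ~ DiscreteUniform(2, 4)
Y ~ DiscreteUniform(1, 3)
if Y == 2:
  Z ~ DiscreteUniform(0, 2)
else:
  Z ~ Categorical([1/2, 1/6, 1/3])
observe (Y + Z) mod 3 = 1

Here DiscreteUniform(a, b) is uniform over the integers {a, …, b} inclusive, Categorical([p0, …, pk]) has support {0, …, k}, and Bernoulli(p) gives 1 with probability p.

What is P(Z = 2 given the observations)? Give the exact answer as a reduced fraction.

Enumerate traces; 9 have nonzero weight after conditioning:
  (X=2, Y=1, Z=0) weight 1/18
  (X=2, Y=2, Z=2) weight 1/27
  (X=2, Y=3, Z=1) weight 1/54
  (X=3, Y=1, Z=0) weight 1/18
  (X=3, Y=2, Z=2) weight 1/27
  (X=3, Y=3, Z=1) weight 1/54
  (X=4, Y=1, Z=0) weight 1/18
  (X=4, Y=2, Z=2) weight 1/27
  … 1 more
Group by Z:
  weight(Z=0) = 1/6
  weight(Z=1) = 1/18
  weight(Z=2) = 1/9
Total weight = 1/6 + 1/18 + 1/9 = 1/3
P(Z=0 | obs) = 1/6 / 1/3 = 1/2
P(Z=1 | obs) = 1/18 / 1/3 = 1/6
P(Z=2 | obs) = 1/9 / 1/3 = 1/3

P(Z = 2 | obs) = 1/3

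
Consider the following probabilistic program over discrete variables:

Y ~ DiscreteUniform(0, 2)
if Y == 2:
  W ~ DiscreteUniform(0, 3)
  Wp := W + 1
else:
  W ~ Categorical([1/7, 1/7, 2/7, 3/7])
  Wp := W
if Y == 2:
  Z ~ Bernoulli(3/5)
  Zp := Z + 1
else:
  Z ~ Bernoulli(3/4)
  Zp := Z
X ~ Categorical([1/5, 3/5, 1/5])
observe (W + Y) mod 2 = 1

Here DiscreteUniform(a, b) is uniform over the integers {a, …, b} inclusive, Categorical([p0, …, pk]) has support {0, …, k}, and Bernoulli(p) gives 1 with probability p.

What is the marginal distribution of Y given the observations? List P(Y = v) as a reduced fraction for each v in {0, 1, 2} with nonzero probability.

Enumerate traces; 36 have nonzero weight after conditioning:
  (Y=0, W=1, Z=0, X=0) weight 1/420
  (Y=0, W=1, Z=0, X=1) weight 1/140
  (Y=0, W=1, Z=0, X=2) weight 1/420
  (Y=0, W=1, Z=1, X=0) weight 1/140
  (Y=0, W=1, Z=1, X=1) weight 3/140
  (Y=0, W=1, Z=1, X=2) weight 1/140
  (Y=0, W=3, Z=0, X=0) weight 1/140
  (Y=0, W=3, Z=0, X=1) weight 3/140
  (Y=1, W=0, Z=0, X=0) weight 1/420
  (Y=2, W=1, Z=0, X=0) weight 1/150
  … 26 more
Group by Y:
  weight(Y=0) = 4/21
  weight(Y=1) = 1/7
  weight(Y=2) = 1/6
Total weight = 4/21 + 1/7 + 1/6 = 1/2
P(Y=0 | obs) = 4/21 / 1/2 = 8/21
P(Y=1 | obs) = 1/7 / 1/2 = 2/7
P(Y=2 | obs) = 1/6 / 1/2 = 1/3

P(Y=0) = 8/21, P(Y=1) = 2/7, P(Y=2) = 1/3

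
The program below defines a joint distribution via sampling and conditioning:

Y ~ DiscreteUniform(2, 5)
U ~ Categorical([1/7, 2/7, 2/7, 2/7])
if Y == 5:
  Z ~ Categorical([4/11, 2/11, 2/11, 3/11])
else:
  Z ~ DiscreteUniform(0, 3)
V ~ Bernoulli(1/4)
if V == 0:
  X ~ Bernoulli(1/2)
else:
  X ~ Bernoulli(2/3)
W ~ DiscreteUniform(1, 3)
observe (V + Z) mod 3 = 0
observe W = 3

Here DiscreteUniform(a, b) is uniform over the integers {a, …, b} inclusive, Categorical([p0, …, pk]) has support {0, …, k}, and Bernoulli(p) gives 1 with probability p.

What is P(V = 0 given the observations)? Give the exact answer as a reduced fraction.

P(V = 0 | obs) = 282/323

Enumerate traces; 96 have nonzero weight after conditioning:
  (Y=2, U=0, Z=0, V=0, X=0, W=3) weight 1/896
  (Y=2, U=0, Z=0, V=0, X=1, W=3) weight 1/896
  (Y=2, U=0, Z=2, V=1, X=0, W=3) weight 1/4032
  (Y=2, U=0, Z=2, V=1, X=1, W=3) weight 1/2016
  (Y=2, U=0, Z=3, V=0, X=0, W=3) weight 1/896
  (Y=2, U=0, Z=3, V=0, X=1, W=3) weight 1/896
  (Y=2, U=1, Z=0, V=0, X=0, W=3) weight 1/448
  (Y=2, U=1, Z=0, V=0, X=1, W=3) weight 1/448
  … 88 more
Group by V:
  weight(V=0) = 47/352
  weight(V=1) = 41/2112
Total weight = 47/352 + 41/2112 = 323/2112
P(V=0 | obs) = 47/352 / 323/2112 = 282/323
P(V=1 | obs) = 41/2112 / 323/2112 = 41/323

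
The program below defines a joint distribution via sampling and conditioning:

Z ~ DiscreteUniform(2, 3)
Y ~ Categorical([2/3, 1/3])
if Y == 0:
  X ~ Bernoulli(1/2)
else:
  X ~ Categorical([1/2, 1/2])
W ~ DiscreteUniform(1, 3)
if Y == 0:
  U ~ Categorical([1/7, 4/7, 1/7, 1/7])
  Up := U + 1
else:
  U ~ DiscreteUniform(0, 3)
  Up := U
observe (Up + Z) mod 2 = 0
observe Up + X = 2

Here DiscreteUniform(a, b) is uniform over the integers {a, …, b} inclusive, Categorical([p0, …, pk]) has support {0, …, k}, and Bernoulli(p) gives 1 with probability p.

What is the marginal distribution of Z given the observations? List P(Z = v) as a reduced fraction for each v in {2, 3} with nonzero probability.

P(Z=2) = 13/18, P(Z=3) = 5/18

Enumerate traces; 12 have nonzero weight after conditioning:
  (Z=2, Y=0, X=0, W=1, U=1) weight 2/63
  (Z=2, Y=0, X=0, W=2, U=1) weight 2/63
  (Z=2, Y=0, X=0, W=3, U=1) weight 2/63
  (Z=2, Y=1, X=0, W=1, U=2) weight 1/144
  (Z=2, Y=1, X=0, W=2, U=2) weight 1/144
  (Z=2, Y=1, X=0, W=3, U=2) weight 1/144
  (Z=3, Y=0, X=1, W=1, U=0) weight 1/126
  (Z=3, Y=0, X=1, W=2, U=0) weight 1/126
  … 4 more
Group by Z:
  weight(Z=2) = 13/112
  weight(Z=3) = 5/112
Total weight = 13/112 + 5/112 = 9/56
P(Z=2 | obs) = 13/112 / 9/56 = 13/18
P(Z=3 | obs) = 5/112 / 9/56 = 5/18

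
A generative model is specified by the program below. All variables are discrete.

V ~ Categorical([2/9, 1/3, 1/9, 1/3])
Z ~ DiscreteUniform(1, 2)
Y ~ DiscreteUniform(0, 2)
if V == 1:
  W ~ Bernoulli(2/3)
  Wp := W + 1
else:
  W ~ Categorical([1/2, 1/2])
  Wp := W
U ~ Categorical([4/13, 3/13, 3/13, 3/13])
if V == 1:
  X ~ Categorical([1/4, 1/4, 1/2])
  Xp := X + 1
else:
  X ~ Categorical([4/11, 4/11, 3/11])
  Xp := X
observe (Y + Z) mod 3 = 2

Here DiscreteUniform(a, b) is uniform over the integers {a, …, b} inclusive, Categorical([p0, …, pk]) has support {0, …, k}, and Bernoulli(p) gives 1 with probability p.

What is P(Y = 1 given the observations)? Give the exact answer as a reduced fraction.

Enumerate traces; 192 have nonzero weight after conditioning:
  (V=0, Z=1, Y=1, W=0, U=0, X=0) weight 8/3861
  (V=0, Z=1, Y=1, W=0, U=0, X=1) weight 8/3861
  (V=0, Z=1, Y=1, W=0, U=0, X=2) weight 2/1287
  (V=0, Z=1, Y=1, W=0, U=1, X=0) weight 2/1287
  (V=0, Z=1, Y=1, W=0, U=1, X=1) weight 2/1287
  (V=0, Z=1, Y=1, W=0, U=1, X=2) weight 1/858
  (V=0, Z=1, Y=1, W=0, U=2, X=0) weight 2/1287
  (V=0, Z=1, Y=1, W=0, U=2, X=1) weight 2/1287
  (V=0, Z=2, Y=0, W=0, U=0, X=0) weight 8/3861
  … 183 more
Group by Y:
  weight(Y=0) = 1/6
  weight(Y=1) = 1/6
Total weight = 1/6 + 1/6 = 1/3
P(Y=0 | obs) = 1/6 / 1/3 = 1/2
P(Y=1 | obs) = 1/6 / 1/3 = 1/2

P(Y = 1 | obs) = 1/2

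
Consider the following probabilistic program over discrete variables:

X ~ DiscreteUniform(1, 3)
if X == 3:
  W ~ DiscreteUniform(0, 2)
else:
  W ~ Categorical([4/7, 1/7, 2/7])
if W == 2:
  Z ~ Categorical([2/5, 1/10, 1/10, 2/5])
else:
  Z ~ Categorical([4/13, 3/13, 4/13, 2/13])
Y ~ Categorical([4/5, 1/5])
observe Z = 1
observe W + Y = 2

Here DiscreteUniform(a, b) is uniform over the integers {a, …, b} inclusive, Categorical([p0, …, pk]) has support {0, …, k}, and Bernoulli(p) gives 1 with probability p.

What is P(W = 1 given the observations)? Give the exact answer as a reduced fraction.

P(W = 1 | obs) = 15/53

Enumerate traces; 6 have nonzero weight after conditioning:
  (X=1, W=1, Z=1, Y=1) weight 1/455
  (X=1, W=2, Z=1, Y=0) weight 4/525
  (X=2, W=1, Z=1, Y=1) weight 1/455
  (X=2, W=2, Z=1, Y=0) weight 4/525
  (X=3, W=1, Z=1, Y=1) weight 1/195
  (X=3, W=2, Z=1, Y=0) weight 2/225
Group by W:
  weight(W=1) = 1/105
  weight(W=2) = 38/1575
Total weight = 1/105 + 38/1575 = 53/1575
P(W=1 | obs) = 1/105 / 53/1575 = 15/53
P(W=2 | obs) = 38/1575 / 53/1575 = 38/53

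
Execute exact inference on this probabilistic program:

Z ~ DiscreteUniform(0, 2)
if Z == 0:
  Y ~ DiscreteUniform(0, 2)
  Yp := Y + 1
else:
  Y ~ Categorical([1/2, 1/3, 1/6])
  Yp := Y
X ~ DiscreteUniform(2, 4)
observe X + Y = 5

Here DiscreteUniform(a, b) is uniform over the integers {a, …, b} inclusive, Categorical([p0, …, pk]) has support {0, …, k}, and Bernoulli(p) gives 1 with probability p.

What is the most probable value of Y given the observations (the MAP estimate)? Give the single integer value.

Enumerate traces; 6 have nonzero weight after conditioning:
  (Z=0, Y=1, X=4) weight 1/27
  (Z=0, Y=2, X=3) weight 1/27
  (Z=1, Y=1, X=4) weight 1/27
  (Z=1, Y=2, X=3) weight 1/54
  (Z=2, Y=1, X=4) weight 1/27
  (Z=2, Y=2, X=3) weight 1/54
Group by Y:
  weight(Y=1) = 1/9
  weight(Y=2) = 2/27
Total weight = 1/9 + 2/27 = 5/27
P(Y=1 | obs) = 1/9 / 5/27 = 3/5
P(Y=2 | obs) = 2/27 / 5/27 = 2/5
argmax = 1

argmax_v P(Y = v | obs) = 1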